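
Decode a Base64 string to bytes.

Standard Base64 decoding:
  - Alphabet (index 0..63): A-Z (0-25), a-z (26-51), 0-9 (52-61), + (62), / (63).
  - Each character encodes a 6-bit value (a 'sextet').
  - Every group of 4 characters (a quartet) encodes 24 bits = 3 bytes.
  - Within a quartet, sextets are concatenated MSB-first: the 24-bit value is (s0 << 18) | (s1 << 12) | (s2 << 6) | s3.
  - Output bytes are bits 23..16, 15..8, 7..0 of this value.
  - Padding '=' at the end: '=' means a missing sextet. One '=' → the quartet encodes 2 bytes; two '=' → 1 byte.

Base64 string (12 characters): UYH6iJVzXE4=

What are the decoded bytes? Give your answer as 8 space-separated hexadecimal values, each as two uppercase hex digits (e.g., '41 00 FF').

Answer: 51 81 FA 88 95 73 5C 4E

Derivation:
After char 0 ('U'=20): chars_in_quartet=1 acc=0x14 bytes_emitted=0
After char 1 ('Y'=24): chars_in_quartet=2 acc=0x518 bytes_emitted=0
After char 2 ('H'=7): chars_in_quartet=3 acc=0x14607 bytes_emitted=0
After char 3 ('6'=58): chars_in_quartet=4 acc=0x5181FA -> emit 51 81 FA, reset; bytes_emitted=3
After char 4 ('i'=34): chars_in_quartet=1 acc=0x22 bytes_emitted=3
After char 5 ('J'=9): chars_in_quartet=2 acc=0x889 bytes_emitted=3
After char 6 ('V'=21): chars_in_quartet=3 acc=0x22255 bytes_emitted=3
After char 7 ('z'=51): chars_in_quartet=4 acc=0x889573 -> emit 88 95 73, reset; bytes_emitted=6
After char 8 ('X'=23): chars_in_quartet=1 acc=0x17 bytes_emitted=6
After char 9 ('E'=4): chars_in_quartet=2 acc=0x5C4 bytes_emitted=6
After char 10 ('4'=56): chars_in_quartet=3 acc=0x17138 bytes_emitted=6
Padding '=': partial quartet acc=0x17138 -> emit 5C 4E; bytes_emitted=8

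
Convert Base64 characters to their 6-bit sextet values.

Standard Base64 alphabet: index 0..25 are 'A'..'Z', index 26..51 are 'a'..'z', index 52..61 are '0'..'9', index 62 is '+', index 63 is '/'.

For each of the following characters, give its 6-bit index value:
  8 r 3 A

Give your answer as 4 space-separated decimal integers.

'8': 0..9 range, 52 + ord('8') − ord('0') = 60
'r': a..z range, 26 + ord('r') − ord('a') = 43
'3': 0..9 range, 52 + ord('3') − ord('0') = 55
'A': A..Z range, ord('A') − ord('A') = 0

Answer: 60 43 55 0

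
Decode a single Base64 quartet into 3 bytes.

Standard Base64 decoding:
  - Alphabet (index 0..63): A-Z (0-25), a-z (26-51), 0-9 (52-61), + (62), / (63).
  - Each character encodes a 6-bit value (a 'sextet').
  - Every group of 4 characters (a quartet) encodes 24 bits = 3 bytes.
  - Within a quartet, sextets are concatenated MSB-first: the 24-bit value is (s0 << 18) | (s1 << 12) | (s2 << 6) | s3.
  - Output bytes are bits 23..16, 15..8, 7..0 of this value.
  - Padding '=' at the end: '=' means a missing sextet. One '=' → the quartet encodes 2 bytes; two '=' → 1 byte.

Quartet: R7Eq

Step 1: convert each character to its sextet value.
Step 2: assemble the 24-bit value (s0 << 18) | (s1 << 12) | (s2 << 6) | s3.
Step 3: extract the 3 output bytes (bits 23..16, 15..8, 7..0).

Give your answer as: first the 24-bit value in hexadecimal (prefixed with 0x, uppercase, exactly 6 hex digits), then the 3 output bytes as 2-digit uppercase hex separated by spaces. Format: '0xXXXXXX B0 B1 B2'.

Sextets: R=17, 7=59, E=4, q=42
24-bit: (17<<18) | (59<<12) | (4<<6) | 42
      = 0x440000 | 0x03B000 | 0x000100 | 0x00002A
      = 0x47B12A
Bytes: (v>>16)&0xFF=47, (v>>8)&0xFF=B1, v&0xFF=2A

Answer: 0x47B12A 47 B1 2A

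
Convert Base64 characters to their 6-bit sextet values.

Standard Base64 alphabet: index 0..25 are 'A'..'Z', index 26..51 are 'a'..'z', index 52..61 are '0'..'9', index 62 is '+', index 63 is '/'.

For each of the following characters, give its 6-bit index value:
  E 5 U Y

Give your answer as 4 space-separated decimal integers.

'E': A..Z range, ord('E') − ord('A') = 4
'5': 0..9 range, 52 + ord('5') − ord('0') = 57
'U': A..Z range, ord('U') − ord('A') = 20
'Y': A..Z range, ord('Y') − ord('A') = 24

Answer: 4 57 20 24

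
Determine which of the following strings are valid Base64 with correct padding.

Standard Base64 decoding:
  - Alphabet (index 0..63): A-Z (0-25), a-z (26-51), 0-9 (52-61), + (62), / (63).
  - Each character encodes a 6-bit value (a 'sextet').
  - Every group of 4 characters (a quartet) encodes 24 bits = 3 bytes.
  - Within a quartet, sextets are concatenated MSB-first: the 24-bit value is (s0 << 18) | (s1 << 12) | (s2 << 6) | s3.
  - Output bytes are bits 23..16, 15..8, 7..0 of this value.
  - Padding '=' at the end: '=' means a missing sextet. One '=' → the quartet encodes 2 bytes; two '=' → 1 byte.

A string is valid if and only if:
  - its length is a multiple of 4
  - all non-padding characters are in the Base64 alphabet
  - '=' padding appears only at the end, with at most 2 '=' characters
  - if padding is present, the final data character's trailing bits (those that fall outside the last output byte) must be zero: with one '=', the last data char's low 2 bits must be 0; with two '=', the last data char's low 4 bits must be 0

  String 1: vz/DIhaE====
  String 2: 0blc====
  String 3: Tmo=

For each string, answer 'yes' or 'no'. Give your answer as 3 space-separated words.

String 1: 'vz/DIhaE====' → invalid (4 pad chars (max 2))
String 2: '0blc====' → invalid (4 pad chars (max 2))
String 3: 'Tmo=' → valid

Answer: no no yes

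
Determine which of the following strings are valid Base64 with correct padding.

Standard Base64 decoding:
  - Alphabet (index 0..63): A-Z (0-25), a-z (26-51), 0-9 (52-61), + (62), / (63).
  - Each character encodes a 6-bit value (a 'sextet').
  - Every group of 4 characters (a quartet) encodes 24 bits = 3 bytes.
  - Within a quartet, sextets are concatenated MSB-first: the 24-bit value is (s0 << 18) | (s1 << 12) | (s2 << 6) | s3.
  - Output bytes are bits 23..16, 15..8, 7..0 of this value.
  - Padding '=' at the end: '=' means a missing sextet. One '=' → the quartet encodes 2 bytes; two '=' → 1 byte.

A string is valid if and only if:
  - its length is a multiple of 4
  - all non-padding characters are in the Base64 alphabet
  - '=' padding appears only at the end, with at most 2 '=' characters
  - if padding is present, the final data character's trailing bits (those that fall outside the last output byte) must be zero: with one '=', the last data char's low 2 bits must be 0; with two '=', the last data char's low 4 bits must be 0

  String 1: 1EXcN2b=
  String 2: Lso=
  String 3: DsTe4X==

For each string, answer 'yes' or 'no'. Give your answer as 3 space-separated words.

String 1: '1EXcN2b=' → invalid (bad trailing bits)
String 2: 'Lso=' → valid
String 3: 'DsTe4X==' → invalid (bad trailing bits)

Answer: no yes no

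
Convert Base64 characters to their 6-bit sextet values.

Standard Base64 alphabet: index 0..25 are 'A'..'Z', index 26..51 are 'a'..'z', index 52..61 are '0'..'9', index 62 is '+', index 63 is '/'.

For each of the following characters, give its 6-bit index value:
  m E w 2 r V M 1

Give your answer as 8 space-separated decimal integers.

'm': a..z range, 26 + ord('m') − ord('a') = 38
'E': A..Z range, ord('E') − ord('A') = 4
'w': a..z range, 26 + ord('w') − ord('a') = 48
'2': 0..9 range, 52 + ord('2') − ord('0') = 54
'r': a..z range, 26 + ord('r') − ord('a') = 43
'V': A..Z range, ord('V') − ord('A') = 21
'M': A..Z range, ord('M') − ord('A') = 12
'1': 0..9 range, 52 + ord('1') − ord('0') = 53

Answer: 38 4 48 54 43 21 12 53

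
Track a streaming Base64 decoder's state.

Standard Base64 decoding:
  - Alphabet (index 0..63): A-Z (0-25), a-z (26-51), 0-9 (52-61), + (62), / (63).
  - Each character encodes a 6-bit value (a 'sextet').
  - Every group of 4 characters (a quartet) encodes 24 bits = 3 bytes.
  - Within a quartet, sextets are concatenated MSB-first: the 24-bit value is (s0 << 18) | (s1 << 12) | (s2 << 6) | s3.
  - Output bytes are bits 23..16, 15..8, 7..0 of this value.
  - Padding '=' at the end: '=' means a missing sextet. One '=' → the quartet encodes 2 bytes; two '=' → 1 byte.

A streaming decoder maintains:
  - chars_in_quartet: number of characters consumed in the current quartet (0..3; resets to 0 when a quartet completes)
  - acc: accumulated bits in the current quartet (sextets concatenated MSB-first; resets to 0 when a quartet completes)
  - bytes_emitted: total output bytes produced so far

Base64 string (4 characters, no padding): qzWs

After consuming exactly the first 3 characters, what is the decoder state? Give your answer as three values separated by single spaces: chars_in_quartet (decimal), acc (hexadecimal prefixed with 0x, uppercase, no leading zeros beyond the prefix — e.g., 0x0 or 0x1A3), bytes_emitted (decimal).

Answer: 3 0x2ACD6 0

Derivation:
After char 0 ('q'=42): chars_in_quartet=1 acc=0x2A bytes_emitted=0
After char 1 ('z'=51): chars_in_quartet=2 acc=0xAB3 bytes_emitted=0
After char 2 ('W'=22): chars_in_quartet=3 acc=0x2ACD6 bytes_emitted=0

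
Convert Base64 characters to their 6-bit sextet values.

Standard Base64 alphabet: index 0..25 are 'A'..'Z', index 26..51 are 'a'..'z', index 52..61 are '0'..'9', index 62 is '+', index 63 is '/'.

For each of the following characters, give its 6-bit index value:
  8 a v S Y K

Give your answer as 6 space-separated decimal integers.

Answer: 60 26 47 18 24 10

Derivation:
'8': 0..9 range, 52 + ord('8') − ord('0') = 60
'a': a..z range, 26 + ord('a') − ord('a') = 26
'v': a..z range, 26 + ord('v') − ord('a') = 47
'S': A..Z range, ord('S') − ord('A') = 18
'Y': A..Z range, ord('Y') − ord('A') = 24
'K': A..Z range, ord('K') − ord('A') = 10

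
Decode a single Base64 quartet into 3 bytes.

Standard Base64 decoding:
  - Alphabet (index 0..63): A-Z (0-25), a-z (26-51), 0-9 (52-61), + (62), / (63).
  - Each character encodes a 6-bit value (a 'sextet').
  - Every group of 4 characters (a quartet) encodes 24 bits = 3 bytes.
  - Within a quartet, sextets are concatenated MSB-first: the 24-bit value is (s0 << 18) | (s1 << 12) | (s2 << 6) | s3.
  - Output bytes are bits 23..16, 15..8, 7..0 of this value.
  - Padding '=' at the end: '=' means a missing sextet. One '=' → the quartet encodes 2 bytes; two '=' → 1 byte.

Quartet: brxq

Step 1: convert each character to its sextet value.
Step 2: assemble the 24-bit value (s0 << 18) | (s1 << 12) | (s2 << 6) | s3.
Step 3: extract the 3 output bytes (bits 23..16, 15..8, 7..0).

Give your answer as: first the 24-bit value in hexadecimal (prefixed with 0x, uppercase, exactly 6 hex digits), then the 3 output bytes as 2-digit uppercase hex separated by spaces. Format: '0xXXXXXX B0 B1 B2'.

Sextets: b=27, r=43, x=49, q=42
24-bit: (27<<18) | (43<<12) | (49<<6) | 42
      = 0x6C0000 | 0x02B000 | 0x000C40 | 0x00002A
      = 0x6EBC6A
Bytes: (v>>16)&0xFF=6E, (v>>8)&0xFF=BC, v&0xFF=6A

Answer: 0x6EBC6A 6E BC 6A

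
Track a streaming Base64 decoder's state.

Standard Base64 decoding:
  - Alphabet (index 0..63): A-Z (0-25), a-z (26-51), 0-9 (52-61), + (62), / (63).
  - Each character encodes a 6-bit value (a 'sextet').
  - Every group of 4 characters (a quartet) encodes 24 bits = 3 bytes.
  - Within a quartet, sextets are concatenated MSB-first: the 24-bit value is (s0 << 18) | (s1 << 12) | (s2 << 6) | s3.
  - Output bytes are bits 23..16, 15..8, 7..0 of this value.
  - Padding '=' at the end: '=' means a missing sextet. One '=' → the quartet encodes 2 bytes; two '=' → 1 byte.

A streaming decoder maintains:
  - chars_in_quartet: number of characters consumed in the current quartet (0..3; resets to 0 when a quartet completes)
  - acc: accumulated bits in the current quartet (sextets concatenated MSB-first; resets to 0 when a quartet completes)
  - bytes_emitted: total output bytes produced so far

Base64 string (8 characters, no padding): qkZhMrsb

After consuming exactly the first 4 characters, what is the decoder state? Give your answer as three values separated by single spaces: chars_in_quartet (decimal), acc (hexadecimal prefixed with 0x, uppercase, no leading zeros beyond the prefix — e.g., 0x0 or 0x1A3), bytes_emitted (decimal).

Answer: 0 0x0 3

Derivation:
After char 0 ('q'=42): chars_in_quartet=1 acc=0x2A bytes_emitted=0
After char 1 ('k'=36): chars_in_quartet=2 acc=0xAA4 bytes_emitted=0
After char 2 ('Z'=25): chars_in_quartet=3 acc=0x2A919 bytes_emitted=0
After char 3 ('h'=33): chars_in_quartet=4 acc=0xAA4661 -> emit AA 46 61, reset; bytes_emitted=3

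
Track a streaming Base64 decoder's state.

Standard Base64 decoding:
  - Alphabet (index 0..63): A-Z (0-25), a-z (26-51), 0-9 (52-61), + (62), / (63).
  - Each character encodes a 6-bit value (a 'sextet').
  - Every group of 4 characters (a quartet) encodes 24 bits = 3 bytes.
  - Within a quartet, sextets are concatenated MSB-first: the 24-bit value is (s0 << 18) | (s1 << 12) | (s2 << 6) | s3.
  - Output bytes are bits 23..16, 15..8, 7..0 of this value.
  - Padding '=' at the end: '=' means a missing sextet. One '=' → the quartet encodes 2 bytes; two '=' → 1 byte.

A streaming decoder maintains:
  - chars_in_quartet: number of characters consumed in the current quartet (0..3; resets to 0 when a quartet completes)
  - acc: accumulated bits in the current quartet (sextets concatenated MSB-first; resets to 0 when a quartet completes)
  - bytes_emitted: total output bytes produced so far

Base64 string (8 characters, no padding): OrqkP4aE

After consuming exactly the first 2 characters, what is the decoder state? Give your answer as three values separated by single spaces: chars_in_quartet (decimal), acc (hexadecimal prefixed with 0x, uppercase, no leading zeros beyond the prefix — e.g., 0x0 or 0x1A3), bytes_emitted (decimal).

Answer: 2 0x3AB 0

Derivation:
After char 0 ('O'=14): chars_in_quartet=1 acc=0xE bytes_emitted=0
After char 1 ('r'=43): chars_in_quartet=2 acc=0x3AB bytes_emitted=0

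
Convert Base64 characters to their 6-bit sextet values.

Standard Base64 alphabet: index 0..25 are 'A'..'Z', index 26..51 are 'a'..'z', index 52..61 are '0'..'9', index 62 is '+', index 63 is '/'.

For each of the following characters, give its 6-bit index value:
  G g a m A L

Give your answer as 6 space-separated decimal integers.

Answer: 6 32 26 38 0 11

Derivation:
'G': A..Z range, ord('G') − ord('A') = 6
'g': a..z range, 26 + ord('g') − ord('a') = 32
'a': a..z range, 26 + ord('a') − ord('a') = 26
'm': a..z range, 26 + ord('m') − ord('a') = 38
'A': A..Z range, ord('A') − ord('A') = 0
'L': A..Z range, ord('L') − ord('A') = 11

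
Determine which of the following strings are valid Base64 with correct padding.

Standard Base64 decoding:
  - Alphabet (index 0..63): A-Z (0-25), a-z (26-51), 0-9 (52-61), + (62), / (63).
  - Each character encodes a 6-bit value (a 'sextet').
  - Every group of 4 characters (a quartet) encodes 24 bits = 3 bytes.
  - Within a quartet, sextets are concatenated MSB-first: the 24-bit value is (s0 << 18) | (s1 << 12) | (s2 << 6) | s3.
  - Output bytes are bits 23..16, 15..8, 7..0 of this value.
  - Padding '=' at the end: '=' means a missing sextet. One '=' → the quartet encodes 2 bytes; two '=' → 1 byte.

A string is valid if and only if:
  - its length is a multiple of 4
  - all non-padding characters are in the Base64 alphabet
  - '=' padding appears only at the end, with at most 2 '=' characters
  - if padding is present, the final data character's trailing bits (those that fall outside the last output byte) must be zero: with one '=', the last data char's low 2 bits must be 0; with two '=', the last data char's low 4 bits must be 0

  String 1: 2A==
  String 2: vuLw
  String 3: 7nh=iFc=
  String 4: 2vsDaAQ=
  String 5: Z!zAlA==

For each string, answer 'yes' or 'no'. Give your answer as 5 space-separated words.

Answer: yes yes no yes no

Derivation:
String 1: '2A==' → valid
String 2: 'vuLw' → valid
String 3: '7nh=iFc=' → invalid (bad char(s): ['=']; '=' in middle)
String 4: '2vsDaAQ=' → valid
String 5: 'Z!zAlA==' → invalid (bad char(s): ['!'])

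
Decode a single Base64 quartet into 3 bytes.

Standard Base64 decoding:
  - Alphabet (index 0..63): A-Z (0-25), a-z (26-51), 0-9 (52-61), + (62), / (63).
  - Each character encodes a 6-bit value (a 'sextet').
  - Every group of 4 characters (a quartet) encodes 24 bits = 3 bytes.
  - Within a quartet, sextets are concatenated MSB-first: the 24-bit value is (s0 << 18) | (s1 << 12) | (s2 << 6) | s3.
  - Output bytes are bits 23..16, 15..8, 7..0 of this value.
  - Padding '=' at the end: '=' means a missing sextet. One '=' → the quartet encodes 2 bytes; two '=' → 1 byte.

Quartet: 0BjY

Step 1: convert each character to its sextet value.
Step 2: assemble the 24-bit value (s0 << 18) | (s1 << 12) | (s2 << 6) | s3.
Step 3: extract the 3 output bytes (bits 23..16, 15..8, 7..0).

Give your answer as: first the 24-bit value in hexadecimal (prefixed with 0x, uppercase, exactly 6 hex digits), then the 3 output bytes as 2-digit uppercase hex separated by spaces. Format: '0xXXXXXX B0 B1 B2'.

Sextets: 0=52, B=1, j=35, Y=24
24-bit: (52<<18) | (1<<12) | (35<<6) | 24
      = 0xD00000 | 0x001000 | 0x0008C0 | 0x000018
      = 0xD018D8
Bytes: (v>>16)&0xFF=D0, (v>>8)&0xFF=18, v&0xFF=D8

Answer: 0xD018D8 D0 18 D8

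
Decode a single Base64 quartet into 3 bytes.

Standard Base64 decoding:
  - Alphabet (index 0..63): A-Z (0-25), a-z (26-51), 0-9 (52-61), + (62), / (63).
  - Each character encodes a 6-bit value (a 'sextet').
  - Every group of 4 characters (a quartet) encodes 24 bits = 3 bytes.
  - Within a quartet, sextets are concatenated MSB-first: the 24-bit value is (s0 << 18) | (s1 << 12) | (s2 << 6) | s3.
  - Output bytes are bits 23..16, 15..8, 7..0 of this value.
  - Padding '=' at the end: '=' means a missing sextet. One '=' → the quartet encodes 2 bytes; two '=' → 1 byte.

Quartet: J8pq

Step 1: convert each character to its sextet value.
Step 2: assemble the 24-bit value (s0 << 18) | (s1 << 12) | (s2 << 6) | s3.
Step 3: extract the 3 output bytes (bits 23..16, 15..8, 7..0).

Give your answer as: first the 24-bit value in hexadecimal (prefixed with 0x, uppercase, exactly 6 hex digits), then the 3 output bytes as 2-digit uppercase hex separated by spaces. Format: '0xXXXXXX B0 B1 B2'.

Answer: 0x27CA6A 27 CA 6A

Derivation:
Sextets: J=9, 8=60, p=41, q=42
24-bit: (9<<18) | (60<<12) | (41<<6) | 42
      = 0x240000 | 0x03C000 | 0x000A40 | 0x00002A
      = 0x27CA6A
Bytes: (v>>16)&0xFF=27, (v>>8)&0xFF=CA, v&0xFF=6A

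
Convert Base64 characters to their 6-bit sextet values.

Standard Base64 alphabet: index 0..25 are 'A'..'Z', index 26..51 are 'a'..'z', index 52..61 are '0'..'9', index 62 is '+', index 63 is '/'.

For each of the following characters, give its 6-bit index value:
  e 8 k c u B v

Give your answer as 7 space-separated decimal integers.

Answer: 30 60 36 28 46 1 47

Derivation:
'e': a..z range, 26 + ord('e') − ord('a') = 30
'8': 0..9 range, 52 + ord('8') − ord('0') = 60
'k': a..z range, 26 + ord('k') − ord('a') = 36
'c': a..z range, 26 + ord('c') − ord('a') = 28
'u': a..z range, 26 + ord('u') − ord('a') = 46
'B': A..Z range, ord('B') − ord('A') = 1
'v': a..z range, 26 + ord('v') − ord('a') = 47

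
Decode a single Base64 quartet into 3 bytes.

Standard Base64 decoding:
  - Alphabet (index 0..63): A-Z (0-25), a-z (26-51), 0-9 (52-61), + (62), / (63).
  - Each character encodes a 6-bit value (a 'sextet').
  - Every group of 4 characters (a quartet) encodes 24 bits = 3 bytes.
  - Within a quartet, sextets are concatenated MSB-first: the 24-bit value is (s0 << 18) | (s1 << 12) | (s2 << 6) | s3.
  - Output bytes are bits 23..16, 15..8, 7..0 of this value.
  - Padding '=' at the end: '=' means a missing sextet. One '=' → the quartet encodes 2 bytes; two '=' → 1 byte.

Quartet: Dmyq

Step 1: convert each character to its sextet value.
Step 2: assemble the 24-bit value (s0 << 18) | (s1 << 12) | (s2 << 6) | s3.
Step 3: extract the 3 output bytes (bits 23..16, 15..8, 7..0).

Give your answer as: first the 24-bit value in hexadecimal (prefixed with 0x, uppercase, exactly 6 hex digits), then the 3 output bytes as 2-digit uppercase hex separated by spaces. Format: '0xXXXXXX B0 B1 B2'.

Answer: 0x0E6CAA 0E 6C AA

Derivation:
Sextets: D=3, m=38, y=50, q=42
24-bit: (3<<18) | (38<<12) | (50<<6) | 42
      = 0x0C0000 | 0x026000 | 0x000C80 | 0x00002A
      = 0x0E6CAA
Bytes: (v>>16)&0xFF=0E, (v>>8)&0xFF=6C, v&0xFF=AA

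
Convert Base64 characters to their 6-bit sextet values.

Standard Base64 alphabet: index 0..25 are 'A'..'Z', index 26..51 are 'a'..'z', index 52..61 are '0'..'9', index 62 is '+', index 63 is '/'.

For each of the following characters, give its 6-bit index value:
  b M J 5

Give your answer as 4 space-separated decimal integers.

Answer: 27 12 9 57

Derivation:
'b': a..z range, 26 + ord('b') − ord('a') = 27
'M': A..Z range, ord('M') − ord('A') = 12
'J': A..Z range, ord('J') − ord('A') = 9
'5': 0..9 range, 52 + ord('5') − ord('0') = 57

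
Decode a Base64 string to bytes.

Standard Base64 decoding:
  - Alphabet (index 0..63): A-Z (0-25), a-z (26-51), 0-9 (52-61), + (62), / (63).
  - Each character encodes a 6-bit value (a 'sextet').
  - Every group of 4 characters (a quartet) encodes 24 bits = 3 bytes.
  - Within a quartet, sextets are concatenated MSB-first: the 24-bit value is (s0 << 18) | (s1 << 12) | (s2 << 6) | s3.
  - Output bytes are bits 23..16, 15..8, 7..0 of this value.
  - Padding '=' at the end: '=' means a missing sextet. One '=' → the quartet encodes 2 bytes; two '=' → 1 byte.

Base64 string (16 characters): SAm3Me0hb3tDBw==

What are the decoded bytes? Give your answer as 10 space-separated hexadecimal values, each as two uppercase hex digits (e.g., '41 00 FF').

Answer: 48 09 B7 31 ED 21 6F 7B 43 07

Derivation:
After char 0 ('S'=18): chars_in_quartet=1 acc=0x12 bytes_emitted=0
After char 1 ('A'=0): chars_in_quartet=2 acc=0x480 bytes_emitted=0
After char 2 ('m'=38): chars_in_quartet=3 acc=0x12026 bytes_emitted=0
After char 3 ('3'=55): chars_in_quartet=4 acc=0x4809B7 -> emit 48 09 B7, reset; bytes_emitted=3
After char 4 ('M'=12): chars_in_quartet=1 acc=0xC bytes_emitted=3
After char 5 ('e'=30): chars_in_quartet=2 acc=0x31E bytes_emitted=3
After char 6 ('0'=52): chars_in_quartet=3 acc=0xC7B4 bytes_emitted=3
After char 7 ('h'=33): chars_in_quartet=4 acc=0x31ED21 -> emit 31 ED 21, reset; bytes_emitted=6
After char 8 ('b'=27): chars_in_quartet=1 acc=0x1B bytes_emitted=6
After char 9 ('3'=55): chars_in_quartet=2 acc=0x6F7 bytes_emitted=6
After char 10 ('t'=45): chars_in_quartet=3 acc=0x1BDED bytes_emitted=6
After char 11 ('D'=3): chars_in_quartet=4 acc=0x6F7B43 -> emit 6F 7B 43, reset; bytes_emitted=9
After char 12 ('B'=1): chars_in_quartet=1 acc=0x1 bytes_emitted=9
After char 13 ('w'=48): chars_in_quartet=2 acc=0x70 bytes_emitted=9
Padding '==': partial quartet acc=0x70 -> emit 07; bytes_emitted=10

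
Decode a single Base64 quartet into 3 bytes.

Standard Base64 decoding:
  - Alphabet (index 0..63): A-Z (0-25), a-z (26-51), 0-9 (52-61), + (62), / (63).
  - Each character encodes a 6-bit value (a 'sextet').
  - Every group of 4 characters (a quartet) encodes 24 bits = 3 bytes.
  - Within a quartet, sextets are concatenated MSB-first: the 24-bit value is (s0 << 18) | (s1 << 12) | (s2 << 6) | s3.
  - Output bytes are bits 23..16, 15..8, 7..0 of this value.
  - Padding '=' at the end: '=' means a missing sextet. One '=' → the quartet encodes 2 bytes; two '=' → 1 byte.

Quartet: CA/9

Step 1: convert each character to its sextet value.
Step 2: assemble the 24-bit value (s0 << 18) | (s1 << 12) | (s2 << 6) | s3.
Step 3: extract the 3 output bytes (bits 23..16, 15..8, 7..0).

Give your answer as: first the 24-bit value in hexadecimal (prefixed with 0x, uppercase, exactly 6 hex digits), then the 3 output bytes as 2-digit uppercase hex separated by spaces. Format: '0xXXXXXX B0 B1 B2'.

Sextets: C=2, A=0, /=63, 9=61
24-bit: (2<<18) | (0<<12) | (63<<6) | 61
      = 0x080000 | 0x000000 | 0x000FC0 | 0x00003D
      = 0x080FFD
Bytes: (v>>16)&0xFF=08, (v>>8)&0xFF=0F, v&0xFF=FD

Answer: 0x080FFD 08 0F FD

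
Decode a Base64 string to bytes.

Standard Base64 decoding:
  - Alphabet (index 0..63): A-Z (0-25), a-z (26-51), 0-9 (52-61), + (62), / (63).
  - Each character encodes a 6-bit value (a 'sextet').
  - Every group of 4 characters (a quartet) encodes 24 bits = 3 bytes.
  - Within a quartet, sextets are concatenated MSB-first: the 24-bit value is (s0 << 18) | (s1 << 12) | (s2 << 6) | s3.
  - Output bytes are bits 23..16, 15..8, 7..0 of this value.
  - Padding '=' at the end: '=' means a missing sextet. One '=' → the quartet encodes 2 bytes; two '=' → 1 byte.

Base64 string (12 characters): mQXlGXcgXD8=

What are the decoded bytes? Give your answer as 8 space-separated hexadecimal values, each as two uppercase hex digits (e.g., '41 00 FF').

Answer: 99 05 E5 19 77 20 5C 3F

Derivation:
After char 0 ('m'=38): chars_in_quartet=1 acc=0x26 bytes_emitted=0
After char 1 ('Q'=16): chars_in_quartet=2 acc=0x990 bytes_emitted=0
After char 2 ('X'=23): chars_in_quartet=3 acc=0x26417 bytes_emitted=0
After char 3 ('l'=37): chars_in_quartet=4 acc=0x9905E5 -> emit 99 05 E5, reset; bytes_emitted=3
After char 4 ('G'=6): chars_in_quartet=1 acc=0x6 bytes_emitted=3
After char 5 ('X'=23): chars_in_quartet=2 acc=0x197 bytes_emitted=3
After char 6 ('c'=28): chars_in_quartet=3 acc=0x65DC bytes_emitted=3
After char 7 ('g'=32): chars_in_quartet=4 acc=0x197720 -> emit 19 77 20, reset; bytes_emitted=6
After char 8 ('X'=23): chars_in_quartet=1 acc=0x17 bytes_emitted=6
After char 9 ('D'=3): chars_in_quartet=2 acc=0x5C3 bytes_emitted=6
After char 10 ('8'=60): chars_in_quartet=3 acc=0x170FC bytes_emitted=6
Padding '=': partial quartet acc=0x170FC -> emit 5C 3F; bytes_emitted=8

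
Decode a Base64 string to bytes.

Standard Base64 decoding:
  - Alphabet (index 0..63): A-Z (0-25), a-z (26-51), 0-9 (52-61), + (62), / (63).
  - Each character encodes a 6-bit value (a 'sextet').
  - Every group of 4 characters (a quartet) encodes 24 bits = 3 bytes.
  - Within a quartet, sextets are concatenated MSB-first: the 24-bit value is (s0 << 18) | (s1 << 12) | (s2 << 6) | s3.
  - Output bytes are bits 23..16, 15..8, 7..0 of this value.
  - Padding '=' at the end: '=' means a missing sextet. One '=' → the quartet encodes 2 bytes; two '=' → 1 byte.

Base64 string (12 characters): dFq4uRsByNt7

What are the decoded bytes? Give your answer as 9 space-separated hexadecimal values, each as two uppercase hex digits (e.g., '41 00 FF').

Answer: 74 5A B8 B9 1B 01 C8 DB 7B

Derivation:
After char 0 ('d'=29): chars_in_quartet=1 acc=0x1D bytes_emitted=0
After char 1 ('F'=5): chars_in_quartet=2 acc=0x745 bytes_emitted=0
After char 2 ('q'=42): chars_in_quartet=3 acc=0x1D16A bytes_emitted=0
After char 3 ('4'=56): chars_in_quartet=4 acc=0x745AB8 -> emit 74 5A B8, reset; bytes_emitted=3
After char 4 ('u'=46): chars_in_quartet=1 acc=0x2E bytes_emitted=3
After char 5 ('R'=17): chars_in_quartet=2 acc=0xB91 bytes_emitted=3
After char 6 ('s'=44): chars_in_quartet=3 acc=0x2E46C bytes_emitted=3
After char 7 ('B'=1): chars_in_quartet=4 acc=0xB91B01 -> emit B9 1B 01, reset; bytes_emitted=6
After char 8 ('y'=50): chars_in_quartet=1 acc=0x32 bytes_emitted=6
After char 9 ('N'=13): chars_in_quartet=2 acc=0xC8D bytes_emitted=6
After char 10 ('t'=45): chars_in_quartet=3 acc=0x3236D bytes_emitted=6
After char 11 ('7'=59): chars_in_quartet=4 acc=0xC8DB7B -> emit C8 DB 7B, reset; bytes_emitted=9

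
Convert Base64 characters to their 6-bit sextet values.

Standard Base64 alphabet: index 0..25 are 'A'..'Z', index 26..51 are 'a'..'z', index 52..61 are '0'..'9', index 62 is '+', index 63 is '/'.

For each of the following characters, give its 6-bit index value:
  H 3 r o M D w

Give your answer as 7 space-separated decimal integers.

Answer: 7 55 43 40 12 3 48

Derivation:
'H': A..Z range, ord('H') − ord('A') = 7
'3': 0..9 range, 52 + ord('3') − ord('0') = 55
'r': a..z range, 26 + ord('r') − ord('a') = 43
'o': a..z range, 26 + ord('o') − ord('a') = 40
'M': A..Z range, ord('M') − ord('A') = 12
'D': A..Z range, ord('D') − ord('A') = 3
'w': a..z range, 26 + ord('w') − ord('a') = 48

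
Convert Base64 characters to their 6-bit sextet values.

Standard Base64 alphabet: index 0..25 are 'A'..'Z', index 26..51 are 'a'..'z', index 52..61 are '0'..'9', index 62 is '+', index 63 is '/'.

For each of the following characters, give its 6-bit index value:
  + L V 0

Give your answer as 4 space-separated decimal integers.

'+': index 62
'L': A..Z range, ord('L') − ord('A') = 11
'V': A..Z range, ord('V') − ord('A') = 21
'0': 0..9 range, 52 + ord('0') − ord('0') = 52

Answer: 62 11 21 52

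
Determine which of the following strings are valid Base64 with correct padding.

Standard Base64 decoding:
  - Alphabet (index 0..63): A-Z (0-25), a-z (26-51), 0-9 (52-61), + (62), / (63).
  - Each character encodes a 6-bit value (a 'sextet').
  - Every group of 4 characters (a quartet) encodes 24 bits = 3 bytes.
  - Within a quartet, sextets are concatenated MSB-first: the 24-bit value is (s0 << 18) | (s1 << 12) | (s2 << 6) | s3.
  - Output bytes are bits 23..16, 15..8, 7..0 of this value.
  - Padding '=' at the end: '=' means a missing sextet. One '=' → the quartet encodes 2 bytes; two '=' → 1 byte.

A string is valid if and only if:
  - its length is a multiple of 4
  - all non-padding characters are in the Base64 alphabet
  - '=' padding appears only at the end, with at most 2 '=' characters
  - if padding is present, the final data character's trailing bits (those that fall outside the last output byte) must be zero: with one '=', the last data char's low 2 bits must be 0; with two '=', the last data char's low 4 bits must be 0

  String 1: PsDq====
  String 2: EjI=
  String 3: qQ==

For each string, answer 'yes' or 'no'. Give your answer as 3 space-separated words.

Answer: no yes yes

Derivation:
String 1: 'PsDq====' → invalid (4 pad chars (max 2))
String 2: 'EjI=' → valid
String 3: 'qQ==' → valid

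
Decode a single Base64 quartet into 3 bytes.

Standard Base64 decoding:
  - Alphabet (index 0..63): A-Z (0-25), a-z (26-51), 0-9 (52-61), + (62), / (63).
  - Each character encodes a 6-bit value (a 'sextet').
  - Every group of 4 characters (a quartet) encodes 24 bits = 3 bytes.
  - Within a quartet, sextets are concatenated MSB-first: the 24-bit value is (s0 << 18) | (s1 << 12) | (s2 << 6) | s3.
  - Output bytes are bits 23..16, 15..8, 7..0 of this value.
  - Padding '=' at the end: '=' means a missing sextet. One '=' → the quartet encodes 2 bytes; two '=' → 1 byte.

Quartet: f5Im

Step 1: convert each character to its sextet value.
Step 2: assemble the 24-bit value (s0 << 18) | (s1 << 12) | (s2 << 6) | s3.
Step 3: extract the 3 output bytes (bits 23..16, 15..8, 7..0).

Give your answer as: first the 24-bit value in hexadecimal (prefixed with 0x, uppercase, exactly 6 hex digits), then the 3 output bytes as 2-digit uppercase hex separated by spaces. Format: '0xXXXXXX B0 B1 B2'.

Answer: 0x7F9226 7F 92 26

Derivation:
Sextets: f=31, 5=57, I=8, m=38
24-bit: (31<<18) | (57<<12) | (8<<6) | 38
      = 0x7C0000 | 0x039000 | 0x000200 | 0x000026
      = 0x7F9226
Bytes: (v>>16)&0xFF=7F, (v>>8)&0xFF=92, v&0xFF=26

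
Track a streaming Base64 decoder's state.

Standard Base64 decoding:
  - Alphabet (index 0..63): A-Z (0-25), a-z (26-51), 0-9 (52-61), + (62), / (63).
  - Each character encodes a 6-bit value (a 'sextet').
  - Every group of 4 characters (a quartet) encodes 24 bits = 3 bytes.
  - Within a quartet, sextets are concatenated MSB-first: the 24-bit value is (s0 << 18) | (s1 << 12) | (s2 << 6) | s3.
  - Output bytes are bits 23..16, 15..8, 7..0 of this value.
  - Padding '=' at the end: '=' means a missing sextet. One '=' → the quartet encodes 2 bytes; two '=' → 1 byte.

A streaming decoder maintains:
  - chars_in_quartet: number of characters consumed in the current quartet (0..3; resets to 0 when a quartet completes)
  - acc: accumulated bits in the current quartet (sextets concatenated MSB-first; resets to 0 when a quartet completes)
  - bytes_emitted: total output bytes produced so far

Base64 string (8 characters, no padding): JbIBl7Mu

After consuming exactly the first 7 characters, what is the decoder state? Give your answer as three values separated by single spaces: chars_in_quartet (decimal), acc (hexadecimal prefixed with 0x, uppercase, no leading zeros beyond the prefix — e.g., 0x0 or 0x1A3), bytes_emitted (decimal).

After char 0 ('J'=9): chars_in_quartet=1 acc=0x9 bytes_emitted=0
After char 1 ('b'=27): chars_in_quartet=2 acc=0x25B bytes_emitted=0
After char 2 ('I'=8): chars_in_quartet=3 acc=0x96C8 bytes_emitted=0
After char 3 ('B'=1): chars_in_quartet=4 acc=0x25B201 -> emit 25 B2 01, reset; bytes_emitted=3
After char 4 ('l'=37): chars_in_quartet=1 acc=0x25 bytes_emitted=3
After char 5 ('7'=59): chars_in_quartet=2 acc=0x97B bytes_emitted=3
After char 6 ('M'=12): chars_in_quartet=3 acc=0x25ECC bytes_emitted=3

Answer: 3 0x25ECC 3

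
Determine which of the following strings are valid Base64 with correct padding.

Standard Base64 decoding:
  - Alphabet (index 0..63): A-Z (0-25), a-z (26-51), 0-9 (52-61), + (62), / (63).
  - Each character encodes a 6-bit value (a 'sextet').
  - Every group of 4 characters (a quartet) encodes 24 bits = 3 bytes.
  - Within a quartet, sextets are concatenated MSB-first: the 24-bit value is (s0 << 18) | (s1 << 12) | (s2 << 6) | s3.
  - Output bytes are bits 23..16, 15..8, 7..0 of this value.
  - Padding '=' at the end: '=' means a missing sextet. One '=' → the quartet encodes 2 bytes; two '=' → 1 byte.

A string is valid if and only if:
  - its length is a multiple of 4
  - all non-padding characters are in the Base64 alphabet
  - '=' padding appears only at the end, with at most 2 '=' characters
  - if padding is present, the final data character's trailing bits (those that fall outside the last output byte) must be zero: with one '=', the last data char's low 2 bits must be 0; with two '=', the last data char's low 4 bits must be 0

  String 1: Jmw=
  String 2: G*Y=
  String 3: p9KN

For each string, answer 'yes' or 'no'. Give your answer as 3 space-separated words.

Answer: yes no yes

Derivation:
String 1: 'Jmw=' → valid
String 2: 'G*Y=' → invalid (bad char(s): ['*'])
String 3: 'p9KN' → valid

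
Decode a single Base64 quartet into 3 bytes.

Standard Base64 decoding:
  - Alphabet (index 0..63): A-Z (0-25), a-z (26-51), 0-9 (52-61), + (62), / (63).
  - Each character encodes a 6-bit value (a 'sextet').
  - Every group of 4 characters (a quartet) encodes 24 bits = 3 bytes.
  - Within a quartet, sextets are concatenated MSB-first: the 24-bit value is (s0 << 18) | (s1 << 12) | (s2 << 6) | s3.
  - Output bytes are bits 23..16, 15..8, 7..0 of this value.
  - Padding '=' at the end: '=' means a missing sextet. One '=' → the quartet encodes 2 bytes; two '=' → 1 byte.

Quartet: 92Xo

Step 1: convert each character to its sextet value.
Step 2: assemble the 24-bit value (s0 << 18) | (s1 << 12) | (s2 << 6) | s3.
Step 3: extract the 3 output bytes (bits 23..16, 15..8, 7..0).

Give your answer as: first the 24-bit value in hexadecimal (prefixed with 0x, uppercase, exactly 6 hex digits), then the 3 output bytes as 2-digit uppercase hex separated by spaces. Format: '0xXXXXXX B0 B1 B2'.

Answer: 0xF765E8 F7 65 E8

Derivation:
Sextets: 9=61, 2=54, X=23, o=40
24-bit: (61<<18) | (54<<12) | (23<<6) | 40
      = 0xF40000 | 0x036000 | 0x0005C0 | 0x000028
      = 0xF765E8
Bytes: (v>>16)&0xFF=F7, (v>>8)&0xFF=65, v&0xFF=E8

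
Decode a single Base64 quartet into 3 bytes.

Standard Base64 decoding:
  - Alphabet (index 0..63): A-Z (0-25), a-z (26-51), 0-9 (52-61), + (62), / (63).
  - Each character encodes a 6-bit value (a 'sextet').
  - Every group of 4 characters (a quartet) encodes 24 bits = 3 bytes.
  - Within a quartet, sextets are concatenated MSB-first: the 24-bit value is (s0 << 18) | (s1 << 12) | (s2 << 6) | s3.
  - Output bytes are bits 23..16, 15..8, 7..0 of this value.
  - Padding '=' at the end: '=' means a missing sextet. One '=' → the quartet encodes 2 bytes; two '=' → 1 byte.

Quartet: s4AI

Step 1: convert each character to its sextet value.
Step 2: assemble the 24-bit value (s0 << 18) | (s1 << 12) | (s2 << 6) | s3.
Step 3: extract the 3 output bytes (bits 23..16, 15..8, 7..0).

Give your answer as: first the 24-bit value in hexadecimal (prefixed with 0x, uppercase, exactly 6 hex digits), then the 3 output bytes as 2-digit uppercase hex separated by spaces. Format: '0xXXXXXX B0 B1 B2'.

Answer: 0xB38008 B3 80 08

Derivation:
Sextets: s=44, 4=56, A=0, I=8
24-bit: (44<<18) | (56<<12) | (0<<6) | 8
      = 0xB00000 | 0x038000 | 0x000000 | 0x000008
      = 0xB38008
Bytes: (v>>16)&0xFF=B3, (v>>8)&0xFF=80, v&0xFF=08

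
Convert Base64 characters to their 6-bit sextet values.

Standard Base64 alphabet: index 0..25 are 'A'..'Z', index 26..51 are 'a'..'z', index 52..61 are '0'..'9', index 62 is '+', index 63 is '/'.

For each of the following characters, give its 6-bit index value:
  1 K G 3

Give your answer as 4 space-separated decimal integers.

Answer: 53 10 6 55

Derivation:
'1': 0..9 range, 52 + ord('1') − ord('0') = 53
'K': A..Z range, ord('K') − ord('A') = 10
'G': A..Z range, ord('G') − ord('A') = 6
'3': 0..9 range, 52 + ord('3') − ord('0') = 55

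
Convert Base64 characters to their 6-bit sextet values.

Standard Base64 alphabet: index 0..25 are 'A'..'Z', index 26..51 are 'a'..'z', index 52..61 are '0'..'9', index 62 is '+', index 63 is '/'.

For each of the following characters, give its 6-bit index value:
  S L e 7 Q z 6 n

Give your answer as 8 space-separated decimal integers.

Answer: 18 11 30 59 16 51 58 39

Derivation:
'S': A..Z range, ord('S') − ord('A') = 18
'L': A..Z range, ord('L') − ord('A') = 11
'e': a..z range, 26 + ord('e') − ord('a') = 30
'7': 0..9 range, 52 + ord('7') − ord('0') = 59
'Q': A..Z range, ord('Q') − ord('A') = 16
'z': a..z range, 26 + ord('z') − ord('a') = 51
'6': 0..9 range, 52 + ord('6') − ord('0') = 58
'n': a..z range, 26 + ord('n') − ord('a') = 39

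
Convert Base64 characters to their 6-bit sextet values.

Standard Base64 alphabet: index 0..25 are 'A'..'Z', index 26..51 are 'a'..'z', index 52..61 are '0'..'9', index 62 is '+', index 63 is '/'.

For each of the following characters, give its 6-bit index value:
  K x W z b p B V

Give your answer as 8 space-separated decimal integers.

'K': A..Z range, ord('K') − ord('A') = 10
'x': a..z range, 26 + ord('x') − ord('a') = 49
'W': A..Z range, ord('W') − ord('A') = 22
'z': a..z range, 26 + ord('z') − ord('a') = 51
'b': a..z range, 26 + ord('b') − ord('a') = 27
'p': a..z range, 26 + ord('p') − ord('a') = 41
'B': A..Z range, ord('B') − ord('A') = 1
'V': A..Z range, ord('V') − ord('A') = 21

Answer: 10 49 22 51 27 41 1 21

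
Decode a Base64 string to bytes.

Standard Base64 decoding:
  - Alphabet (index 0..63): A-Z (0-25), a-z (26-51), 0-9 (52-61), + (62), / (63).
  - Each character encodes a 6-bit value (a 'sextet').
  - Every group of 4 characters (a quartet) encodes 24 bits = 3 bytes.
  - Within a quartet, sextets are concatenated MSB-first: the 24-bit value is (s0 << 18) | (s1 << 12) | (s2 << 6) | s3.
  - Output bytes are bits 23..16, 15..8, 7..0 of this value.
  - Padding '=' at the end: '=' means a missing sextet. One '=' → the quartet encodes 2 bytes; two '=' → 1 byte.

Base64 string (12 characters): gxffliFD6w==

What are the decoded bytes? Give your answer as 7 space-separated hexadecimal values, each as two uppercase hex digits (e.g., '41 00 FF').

After char 0 ('g'=32): chars_in_quartet=1 acc=0x20 bytes_emitted=0
After char 1 ('x'=49): chars_in_quartet=2 acc=0x831 bytes_emitted=0
After char 2 ('f'=31): chars_in_quartet=3 acc=0x20C5F bytes_emitted=0
After char 3 ('f'=31): chars_in_quartet=4 acc=0x8317DF -> emit 83 17 DF, reset; bytes_emitted=3
After char 4 ('l'=37): chars_in_quartet=1 acc=0x25 bytes_emitted=3
After char 5 ('i'=34): chars_in_quartet=2 acc=0x962 bytes_emitted=3
After char 6 ('F'=5): chars_in_quartet=3 acc=0x25885 bytes_emitted=3
After char 7 ('D'=3): chars_in_quartet=4 acc=0x962143 -> emit 96 21 43, reset; bytes_emitted=6
After char 8 ('6'=58): chars_in_quartet=1 acc=0x3A bytes_emitted=6
After char 9 ('w'=48): chars_in_quartet=2 acc=0xEB0 bytes_emitted=6
Padding '==': partial quartet acc=0xEB0 -> emit EB; bytes_emitted=7

Answer: 83 17 DF 96 21 43 EB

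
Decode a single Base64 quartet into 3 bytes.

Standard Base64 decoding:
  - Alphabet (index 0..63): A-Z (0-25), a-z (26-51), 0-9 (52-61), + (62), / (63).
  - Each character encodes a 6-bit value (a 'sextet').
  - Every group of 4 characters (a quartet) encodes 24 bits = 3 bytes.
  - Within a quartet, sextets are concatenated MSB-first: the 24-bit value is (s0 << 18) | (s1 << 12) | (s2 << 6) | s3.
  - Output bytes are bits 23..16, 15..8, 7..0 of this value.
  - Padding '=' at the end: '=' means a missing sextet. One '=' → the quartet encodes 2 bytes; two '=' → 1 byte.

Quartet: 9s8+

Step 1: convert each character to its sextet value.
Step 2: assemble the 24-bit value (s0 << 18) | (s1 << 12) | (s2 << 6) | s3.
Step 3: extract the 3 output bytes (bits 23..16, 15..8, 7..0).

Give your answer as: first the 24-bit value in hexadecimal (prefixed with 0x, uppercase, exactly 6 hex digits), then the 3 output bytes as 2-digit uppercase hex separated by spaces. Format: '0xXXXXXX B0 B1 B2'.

Sextets: 9=61, s=44, 8=60, +=62
24-bit: (61<<18) | (44<<12) | (60<<6) | 62
      = 0xF40000 | 0x02C000 | 0x000F00 | 0x00003E
      = 0xF6CF3E
Bytes: (v>>16)&0xFF=F6, (v>>8)&0xFF=CF, v&0xFF=3E

Answer: 0xF6CF3E F6 CF 3E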